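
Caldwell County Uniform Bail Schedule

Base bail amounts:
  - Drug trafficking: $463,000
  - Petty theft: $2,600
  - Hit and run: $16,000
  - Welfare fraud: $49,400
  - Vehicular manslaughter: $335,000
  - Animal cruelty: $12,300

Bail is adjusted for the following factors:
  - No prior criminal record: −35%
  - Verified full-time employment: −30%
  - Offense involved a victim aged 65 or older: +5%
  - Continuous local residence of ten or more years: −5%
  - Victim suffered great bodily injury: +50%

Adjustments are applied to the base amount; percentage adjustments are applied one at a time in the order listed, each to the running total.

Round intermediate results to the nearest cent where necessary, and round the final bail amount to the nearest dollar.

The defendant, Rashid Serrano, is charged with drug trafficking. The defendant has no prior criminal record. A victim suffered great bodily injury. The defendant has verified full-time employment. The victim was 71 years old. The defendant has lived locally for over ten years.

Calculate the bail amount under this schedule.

$315,208

Base amounts from the schedule: drug trafficking $463,000.
Single charge. Combined base = $463,000.
No prior criminal record (−35%): $463,000 × 0.65 = $300,950.
Verified full-time employment (−30%): $300,950 × 0.7 = $210,665.
Offense involved a victim aged 65 or older (+5%): $210,665 × 1.05 = $221,198.25.
Continuous local residence of ten or more years (−5%): $221,198.25 × 0.95 = $210,138.34.
Victim suffered great bodily injury (+50%): $210,138.34 × 1.5 = $315,207.51.
Rounded to the nearest dollar: $315,208.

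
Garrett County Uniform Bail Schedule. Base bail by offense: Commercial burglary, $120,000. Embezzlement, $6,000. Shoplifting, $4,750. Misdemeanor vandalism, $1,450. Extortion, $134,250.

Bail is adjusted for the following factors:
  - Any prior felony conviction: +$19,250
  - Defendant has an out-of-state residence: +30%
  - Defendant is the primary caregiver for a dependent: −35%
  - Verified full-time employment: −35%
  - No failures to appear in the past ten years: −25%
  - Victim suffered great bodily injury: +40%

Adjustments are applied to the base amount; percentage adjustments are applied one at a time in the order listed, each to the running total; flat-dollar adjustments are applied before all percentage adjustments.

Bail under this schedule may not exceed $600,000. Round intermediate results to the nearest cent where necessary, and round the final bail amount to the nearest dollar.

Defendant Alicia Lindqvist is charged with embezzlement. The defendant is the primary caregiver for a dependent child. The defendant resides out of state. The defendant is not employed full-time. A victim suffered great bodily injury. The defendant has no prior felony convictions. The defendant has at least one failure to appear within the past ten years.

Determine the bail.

Base amounts from the schedule: embezzlement $6,000.
Single charge. Combined base = $6,000.
Defendant has an out-of-state residence (+30%): $6,000 × 1.3 = $7,800.
Defendant is the primary caregiver for a dependent (−35%): $7,800 × 0.65 = $5,070.
Victim suffered great bodily injury (+40%): $5,070 × 1.4 = $7,098.
$7,098 is within the $600,000 maximum.

$7,098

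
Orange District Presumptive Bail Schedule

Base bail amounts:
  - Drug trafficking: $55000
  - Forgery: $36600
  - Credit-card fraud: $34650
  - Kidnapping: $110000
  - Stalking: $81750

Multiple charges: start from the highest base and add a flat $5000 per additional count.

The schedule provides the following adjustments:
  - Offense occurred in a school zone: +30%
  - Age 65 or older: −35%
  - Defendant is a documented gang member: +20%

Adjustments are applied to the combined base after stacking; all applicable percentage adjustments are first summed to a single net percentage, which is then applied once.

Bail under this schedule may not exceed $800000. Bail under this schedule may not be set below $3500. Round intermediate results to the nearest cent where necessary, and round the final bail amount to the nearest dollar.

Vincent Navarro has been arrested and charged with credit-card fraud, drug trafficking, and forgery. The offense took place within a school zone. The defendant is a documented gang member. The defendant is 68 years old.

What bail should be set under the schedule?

Base amounts from the schedule: credit-card fraud $34650; drug trafficking $55000; forgery $36600.
Stacking rule: highest base plus $5000 per additional charge. Highest is drug trafficking at $55000; 2 additional charges → +$10000. Combined base = $65000.
Net percentage adjustment: +30% −35% +20% = +15%. $65000 × 1.15 = $74750.
$74750 is within the $800000 maximum.
$74750 is at or above the $3500 minimum.

$74750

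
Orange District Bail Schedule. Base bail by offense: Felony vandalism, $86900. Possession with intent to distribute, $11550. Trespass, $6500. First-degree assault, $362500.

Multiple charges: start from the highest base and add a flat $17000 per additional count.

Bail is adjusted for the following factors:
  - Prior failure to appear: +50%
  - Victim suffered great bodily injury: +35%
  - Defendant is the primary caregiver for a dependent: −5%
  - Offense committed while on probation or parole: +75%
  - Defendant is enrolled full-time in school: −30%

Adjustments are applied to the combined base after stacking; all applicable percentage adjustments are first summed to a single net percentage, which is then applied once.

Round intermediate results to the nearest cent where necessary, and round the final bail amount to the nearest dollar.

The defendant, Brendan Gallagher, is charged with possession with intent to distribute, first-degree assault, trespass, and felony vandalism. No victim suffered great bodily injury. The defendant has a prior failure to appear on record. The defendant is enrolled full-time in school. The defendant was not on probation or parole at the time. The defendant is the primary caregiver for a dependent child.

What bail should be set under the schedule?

$475525

Base amounts from the schedule: possession with intent to distribute $11550; first-degree assault $362500; trespass $6500; felony vandalism $86900.
Stacking rule: highest base plus $17000 per additional charge. Highest is first-degree assault at $362500; 3 additional charges → +$51000. Combined base = $413500.
Net percentage adjustment: +50% −5% −30% = +15%. $413500 × 1.15 = $475525.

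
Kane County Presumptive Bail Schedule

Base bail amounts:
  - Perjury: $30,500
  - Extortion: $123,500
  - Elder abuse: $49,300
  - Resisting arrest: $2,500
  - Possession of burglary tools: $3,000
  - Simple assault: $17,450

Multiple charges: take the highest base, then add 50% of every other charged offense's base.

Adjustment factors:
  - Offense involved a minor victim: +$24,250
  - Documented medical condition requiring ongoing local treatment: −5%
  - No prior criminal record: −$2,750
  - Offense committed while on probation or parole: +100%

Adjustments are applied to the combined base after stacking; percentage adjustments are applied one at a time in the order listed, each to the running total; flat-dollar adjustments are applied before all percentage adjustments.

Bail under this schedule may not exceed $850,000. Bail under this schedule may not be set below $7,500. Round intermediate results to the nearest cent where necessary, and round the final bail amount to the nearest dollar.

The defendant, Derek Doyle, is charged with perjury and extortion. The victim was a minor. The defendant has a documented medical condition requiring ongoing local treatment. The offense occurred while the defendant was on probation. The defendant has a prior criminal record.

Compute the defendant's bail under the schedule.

$309,700

Base amounts from the schedule: perjury $30,500; extortion $123,500.
Stacking rule: highest base plus 50% of each additional charge. Highest is extortion at $123,500. Additional: $30,500 × 50% = $15,250. Combined base = $123,500 + $15,250 = $138,750.
Offense involved a minor victim (+$24,250 flat): $138,750 + $24,250 = $163,000.
Documented medical condition requiring ongoing local treatment (−5%): $163,000 × 0.95 = $154,850.
Offense committed while on probation or parole (+100%): $154,850 × 2 = $309,700.
$309,700 is within the $850,000 maximum.
$309,700 is at or above the $7,500 minimum.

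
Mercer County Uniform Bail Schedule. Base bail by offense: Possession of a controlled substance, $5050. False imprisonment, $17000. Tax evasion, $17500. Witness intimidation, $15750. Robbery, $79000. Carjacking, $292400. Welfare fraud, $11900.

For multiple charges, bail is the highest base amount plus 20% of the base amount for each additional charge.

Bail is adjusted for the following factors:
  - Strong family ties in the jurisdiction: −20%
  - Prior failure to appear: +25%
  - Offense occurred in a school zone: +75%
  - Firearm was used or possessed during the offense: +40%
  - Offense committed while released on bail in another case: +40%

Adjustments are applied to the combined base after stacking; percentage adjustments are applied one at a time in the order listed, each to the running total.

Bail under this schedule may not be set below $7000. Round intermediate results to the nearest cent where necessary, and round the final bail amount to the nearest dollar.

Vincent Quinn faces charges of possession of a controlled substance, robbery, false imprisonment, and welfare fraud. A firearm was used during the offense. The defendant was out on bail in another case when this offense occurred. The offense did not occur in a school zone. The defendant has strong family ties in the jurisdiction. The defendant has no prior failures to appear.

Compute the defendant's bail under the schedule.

$134519

Base amounts from the schedule: possession of a controlled substance $5050; robbery $79000; false imprisonment $17000; welfare fraud $11900.
Stacking rule: highest base plus 20% of each additional charge. Highest is robbery at $79000. Additional: $5050 × 20% = $1010; $17000 × 20% = $3400; $11900 × 20% = $2380. Combined base = $79000 + $6790 = $85790.
Strong family ties in the jurisdiction (−20%): $85790 × 0.8 = $68632.
Firearm was used or possessed during the offense (+40%): $68632 × 1.4 = $96084.80.
Offense committed while released on bail in another case (+40%): $96084.80 × 1.4 = $134518.72.
$134518.72 is at or above the $7000 minimum.
Rounded to the nearest dollar: $134519.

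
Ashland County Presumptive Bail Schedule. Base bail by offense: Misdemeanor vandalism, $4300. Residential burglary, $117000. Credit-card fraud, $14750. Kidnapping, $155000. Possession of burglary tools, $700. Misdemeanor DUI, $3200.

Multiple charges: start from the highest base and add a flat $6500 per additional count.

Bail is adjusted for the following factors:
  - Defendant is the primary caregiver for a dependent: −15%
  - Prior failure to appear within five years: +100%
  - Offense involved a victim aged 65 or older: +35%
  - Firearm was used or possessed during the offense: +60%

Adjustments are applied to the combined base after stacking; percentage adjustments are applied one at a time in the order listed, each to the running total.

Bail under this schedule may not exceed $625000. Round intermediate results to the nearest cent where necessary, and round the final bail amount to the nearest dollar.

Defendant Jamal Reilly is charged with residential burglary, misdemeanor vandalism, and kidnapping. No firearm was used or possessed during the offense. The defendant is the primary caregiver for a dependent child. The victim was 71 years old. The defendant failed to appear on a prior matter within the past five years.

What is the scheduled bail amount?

Base amounts from the schedule: residential burglary $117000; misdemeanor vandalism $4300; kidnapping $155000.
Stacking rule: highest base plus $6500 per additional charge. Highest is kidnapping at $155000; 2 additional charges → +$13000. Combined base = $168000.
Defendant is the primary caregiver for a dependent (−15%): $168000 × 0.85 = $142800.
Prior failure to appear within five years (+100%): $142800 × 2 = $285600.
Offense involved a victim aged 65 or older (+35%): $285600 × 1.35 = $385560.
$385560 is within the $625000 maximum.

$385560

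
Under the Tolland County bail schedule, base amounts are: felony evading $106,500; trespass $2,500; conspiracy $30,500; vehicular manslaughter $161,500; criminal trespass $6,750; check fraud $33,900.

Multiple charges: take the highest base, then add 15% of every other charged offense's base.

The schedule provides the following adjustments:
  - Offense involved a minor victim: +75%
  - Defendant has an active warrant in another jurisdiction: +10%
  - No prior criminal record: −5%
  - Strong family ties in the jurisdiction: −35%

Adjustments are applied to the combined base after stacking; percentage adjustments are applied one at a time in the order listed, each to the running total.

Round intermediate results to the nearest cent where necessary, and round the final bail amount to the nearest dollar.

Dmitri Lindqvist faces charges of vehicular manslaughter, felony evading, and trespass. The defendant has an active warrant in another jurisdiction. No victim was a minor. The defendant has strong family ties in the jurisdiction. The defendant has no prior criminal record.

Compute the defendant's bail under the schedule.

$120,805

Base amounts from the schedule: vehicular manslaughter $161,500; felony evading $106,500; trespass $2,500.
Stacking rule: highest base plus 15% of each additional charge. Highest is vehicular manslaughter at $161,500. Additional: $106,500 × 15% = $15,975; $2,500 × 15% = $375. Combined base = $161,500 + $16,350 = $177,850.
Defendant has an active warrant in another jurisdiction (+10%): $177,850 × 1.1 = $195,635.
No prior criminal record (−5%): $195,635 × 0.95 = $185,853.25.
Strong family ties in the jurisdiction (−35%): $185,853.25 × 0.65 = $120,804.61.
Rounded to the nearest dollar: $120,805.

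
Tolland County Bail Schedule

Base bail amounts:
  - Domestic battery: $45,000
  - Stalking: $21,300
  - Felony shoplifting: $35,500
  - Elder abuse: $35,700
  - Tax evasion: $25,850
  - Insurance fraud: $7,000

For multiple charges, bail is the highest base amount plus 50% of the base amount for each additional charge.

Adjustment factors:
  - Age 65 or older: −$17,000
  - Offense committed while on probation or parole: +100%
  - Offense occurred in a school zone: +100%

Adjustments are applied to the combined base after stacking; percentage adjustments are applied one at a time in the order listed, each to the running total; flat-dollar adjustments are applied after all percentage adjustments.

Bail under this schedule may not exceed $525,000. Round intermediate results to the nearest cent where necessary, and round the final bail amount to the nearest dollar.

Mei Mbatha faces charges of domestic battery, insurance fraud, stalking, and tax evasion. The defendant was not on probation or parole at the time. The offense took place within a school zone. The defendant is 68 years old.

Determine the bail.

Base amounts from the schedule: domestic battery $45,000; insurance fraud $7,000; stalking $21,300; tax evasion $25,850.
Stacking rule: highest base plus 50% of each additional charge. Highest is domestic battery at $45,000. Additional: $7,000 × 50% = $3,500; $21,300 × 50% = $10,650; $25,850 × 50% = $12,925. Combined base = $45,000 + $27,075 = $72,075.
Offense occurred in a school zone (+100%): $72,075 × 2 = $144,150.
Age 65 or older (−$17,000 flat): $144,150 − $17,000 = $127,150.
$127,150 is within the $525,000 maximum.

$127,150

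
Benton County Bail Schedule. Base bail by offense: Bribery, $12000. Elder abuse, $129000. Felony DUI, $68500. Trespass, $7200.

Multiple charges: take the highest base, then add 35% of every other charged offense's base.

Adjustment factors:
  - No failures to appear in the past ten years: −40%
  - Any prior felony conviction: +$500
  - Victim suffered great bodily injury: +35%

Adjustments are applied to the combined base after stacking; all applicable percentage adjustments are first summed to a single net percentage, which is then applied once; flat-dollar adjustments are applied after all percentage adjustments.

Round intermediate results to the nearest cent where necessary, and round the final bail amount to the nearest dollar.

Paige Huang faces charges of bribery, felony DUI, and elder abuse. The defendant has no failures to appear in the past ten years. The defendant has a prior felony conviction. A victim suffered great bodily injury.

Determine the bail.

$149816

Base amounts from the schedule: bribery $12000; felony DUI $68500; elder abuse $129000.
Stacking rule: highest base plus 35% of each additional charge. Highest is elder abuse at $129000. Additional: $12000 × 35% = $4200; $68500 × 35% = $23975. Combined base = $129000 + $28175 = $157175.
Net percentage adjustment: −40% +35% = −5%. $157175 × 0.95 = $149316.25.
Any prior felony conviction (+$500 flat): $149316.25 + $500 = $149816.25.
Rounded to the nearest dollar: $149816.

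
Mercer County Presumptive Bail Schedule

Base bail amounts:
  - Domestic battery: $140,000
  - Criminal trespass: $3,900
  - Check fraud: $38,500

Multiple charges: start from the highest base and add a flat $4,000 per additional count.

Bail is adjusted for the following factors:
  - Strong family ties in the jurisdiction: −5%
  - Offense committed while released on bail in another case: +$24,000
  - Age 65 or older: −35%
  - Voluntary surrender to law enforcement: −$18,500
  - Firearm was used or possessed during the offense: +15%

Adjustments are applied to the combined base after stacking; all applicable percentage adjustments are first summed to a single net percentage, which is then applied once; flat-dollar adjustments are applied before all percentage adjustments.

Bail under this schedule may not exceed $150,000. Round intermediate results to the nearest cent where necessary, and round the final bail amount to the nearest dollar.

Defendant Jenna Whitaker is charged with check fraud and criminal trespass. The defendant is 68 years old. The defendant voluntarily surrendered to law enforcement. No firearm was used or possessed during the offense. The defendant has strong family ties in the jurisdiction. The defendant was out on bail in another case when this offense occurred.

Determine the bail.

Base amounts from the schedule: check fraud $38,500; criminal trespass $3,900.
Stacking rule: highest base plus $4,000 per additional charge. Highest is check fraud at $38,500; 1 additional charge → +$4,000. Combined base = $42,500.
Offense committed while released on bail in another case (+$24,000 flat): $42,500 + $24,000 = $66,500.
Voluntary surrender to law enforcement (−$18,500 flat): $66,500 − $18,500 = $48,000.
Net percentage adjustment: −5% −35% = −40%. $48,000 × 0.6 = $28,800.
$28,800 is within the $150,000 maximum.

$28,800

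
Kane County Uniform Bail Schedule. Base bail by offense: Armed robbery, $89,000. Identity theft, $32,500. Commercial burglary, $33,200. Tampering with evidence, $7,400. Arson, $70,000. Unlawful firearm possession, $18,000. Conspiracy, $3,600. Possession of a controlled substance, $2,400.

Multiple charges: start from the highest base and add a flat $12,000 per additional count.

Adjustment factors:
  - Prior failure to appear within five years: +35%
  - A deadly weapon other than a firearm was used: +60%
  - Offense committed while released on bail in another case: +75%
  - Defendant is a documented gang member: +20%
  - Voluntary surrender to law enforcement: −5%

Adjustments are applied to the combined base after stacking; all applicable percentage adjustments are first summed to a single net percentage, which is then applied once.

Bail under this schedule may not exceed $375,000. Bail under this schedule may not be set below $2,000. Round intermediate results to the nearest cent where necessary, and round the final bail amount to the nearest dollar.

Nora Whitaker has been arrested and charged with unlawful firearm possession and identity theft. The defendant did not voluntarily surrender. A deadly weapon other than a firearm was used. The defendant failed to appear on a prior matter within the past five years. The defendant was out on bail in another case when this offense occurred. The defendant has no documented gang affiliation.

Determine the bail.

$120,150

Base amounts from the schedule: unlawful firearm possession $18,000; identity theft $32,500.
Stacking rule: highest base plus $12,000 per additional charge. Highest is identity theft at $32,500; 1 additional charge → +$12,000. Combined base = $44,500.
Net percentage adjustment: +35% +60% +75% = +170%. $44,500 × 2.7 = $120,150.
$120,150 is within the $375,000 maximum.
$120,150 is at or above the $2,000 minimum.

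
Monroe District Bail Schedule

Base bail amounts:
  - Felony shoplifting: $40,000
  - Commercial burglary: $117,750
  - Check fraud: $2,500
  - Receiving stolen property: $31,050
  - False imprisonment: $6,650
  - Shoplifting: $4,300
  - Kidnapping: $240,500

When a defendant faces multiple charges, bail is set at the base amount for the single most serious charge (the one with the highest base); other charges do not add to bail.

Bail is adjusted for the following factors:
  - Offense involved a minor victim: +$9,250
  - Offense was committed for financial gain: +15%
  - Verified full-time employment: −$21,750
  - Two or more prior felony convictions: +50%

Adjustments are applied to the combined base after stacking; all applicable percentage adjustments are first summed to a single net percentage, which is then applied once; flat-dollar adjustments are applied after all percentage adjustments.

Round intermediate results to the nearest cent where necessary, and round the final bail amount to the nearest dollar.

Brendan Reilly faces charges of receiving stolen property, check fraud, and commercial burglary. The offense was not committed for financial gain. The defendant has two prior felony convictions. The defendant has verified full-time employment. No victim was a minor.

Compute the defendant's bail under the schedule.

$154,875

Base amounts from the schedule: receiving stolen property $31,050; check fraud $2,500; commercial burglary $117,750.
Stacking rule: use the highest base only. Highest is commercial burglary at $117,750. Combined base = $117,750.
Two or more prior felony convictions (+50%): $117,750 × 1.5 = $176,625.
Verified full-time employment (−$21,750 flat): $176,625 − $21,750 = $154,875.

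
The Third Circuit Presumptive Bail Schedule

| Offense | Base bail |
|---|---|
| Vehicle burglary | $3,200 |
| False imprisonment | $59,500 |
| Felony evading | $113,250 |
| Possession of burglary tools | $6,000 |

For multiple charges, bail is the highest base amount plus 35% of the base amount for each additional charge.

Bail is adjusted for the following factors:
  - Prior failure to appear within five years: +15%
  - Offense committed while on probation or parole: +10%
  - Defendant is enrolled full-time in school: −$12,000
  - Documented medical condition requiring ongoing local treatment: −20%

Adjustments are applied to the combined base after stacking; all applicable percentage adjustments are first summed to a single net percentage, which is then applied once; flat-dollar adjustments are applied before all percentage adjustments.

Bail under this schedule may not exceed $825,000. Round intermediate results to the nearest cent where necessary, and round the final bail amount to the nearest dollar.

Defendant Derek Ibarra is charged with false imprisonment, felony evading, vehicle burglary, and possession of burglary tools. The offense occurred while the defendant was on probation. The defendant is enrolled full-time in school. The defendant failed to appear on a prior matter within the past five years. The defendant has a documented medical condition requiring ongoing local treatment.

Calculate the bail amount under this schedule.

$131,560

Base amounts from the schedule: false imprisonment $59,500; felony evading $113,250; vehicle burglary $3,200; possession of burglary tools $6,000.
Stacking rule: highest base plus 35% of each additional charge. Highest is felony evading at $113,250. Additional: $59,500 × 35% = $20,825; $3,200 × 35% = $1,120; $6,000 × 35% = $2,100. Combined base = $113,250 + $24,045 = $137,295.
Defendant is enrolled full-time in school (−$12,000 flat): $137,295 − $12,000 = $125,295.
Net percentage adjustment: +15% +10% −20% = +5%. $125,295 × 1.05 = $131,559.75.
$131,559.75 is within the $825,000 maximum.
Rounded to the nearest dollar: $131,560.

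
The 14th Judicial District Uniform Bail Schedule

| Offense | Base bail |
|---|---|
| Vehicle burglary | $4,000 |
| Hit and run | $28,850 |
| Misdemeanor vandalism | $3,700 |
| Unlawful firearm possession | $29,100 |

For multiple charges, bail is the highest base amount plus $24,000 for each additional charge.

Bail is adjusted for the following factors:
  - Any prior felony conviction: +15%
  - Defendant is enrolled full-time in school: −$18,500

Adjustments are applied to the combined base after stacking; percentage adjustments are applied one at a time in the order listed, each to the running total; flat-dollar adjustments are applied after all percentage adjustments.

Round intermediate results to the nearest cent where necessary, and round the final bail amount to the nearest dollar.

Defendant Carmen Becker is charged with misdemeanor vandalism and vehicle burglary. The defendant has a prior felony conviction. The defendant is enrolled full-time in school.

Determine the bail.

Base amounts from the schedule: misdemeanor vandalism $3,700; vehicle burglary $4,000.
Stacking rule: highest base plus $24,000 per additional charge. Highest is vehicle burglary at $4,000; 1 additional charge → +$24,000. Combined base = $28,000.
Any prior felony conviction (+15%): $28,000 × 1.15 = $32,200.
Defendant is enrolled full-time in school (−$18,500 flat): $32,200 − $18,500 = $13,700.

$13,700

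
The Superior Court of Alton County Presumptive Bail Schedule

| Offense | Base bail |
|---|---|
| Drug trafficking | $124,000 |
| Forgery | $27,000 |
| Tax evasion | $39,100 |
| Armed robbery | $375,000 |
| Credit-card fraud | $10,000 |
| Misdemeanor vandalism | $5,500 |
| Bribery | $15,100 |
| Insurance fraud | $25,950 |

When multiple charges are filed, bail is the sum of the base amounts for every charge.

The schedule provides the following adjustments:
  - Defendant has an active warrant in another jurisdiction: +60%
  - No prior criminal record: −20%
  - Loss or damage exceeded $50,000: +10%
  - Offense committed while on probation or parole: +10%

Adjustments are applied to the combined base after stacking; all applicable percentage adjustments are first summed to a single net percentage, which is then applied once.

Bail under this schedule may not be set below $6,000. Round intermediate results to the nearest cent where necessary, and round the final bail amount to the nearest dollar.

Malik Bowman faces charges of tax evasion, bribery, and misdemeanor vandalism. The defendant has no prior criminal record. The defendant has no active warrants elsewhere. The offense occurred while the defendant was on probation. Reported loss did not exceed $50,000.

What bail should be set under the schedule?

Base amounts from the schedule: tax evasion $39,100; bribery $15,100; misdemeanor vandalism $5,500.
Stacking rule: sum of all bases. $39,100 + $15,100 + $5,500 = $59,700.
Net percentage adjustment: −20% +10% = −10%. $59,700 × 0.9 = $53,730.
$53,730 is at or above the $6,000 minimum.

$53,730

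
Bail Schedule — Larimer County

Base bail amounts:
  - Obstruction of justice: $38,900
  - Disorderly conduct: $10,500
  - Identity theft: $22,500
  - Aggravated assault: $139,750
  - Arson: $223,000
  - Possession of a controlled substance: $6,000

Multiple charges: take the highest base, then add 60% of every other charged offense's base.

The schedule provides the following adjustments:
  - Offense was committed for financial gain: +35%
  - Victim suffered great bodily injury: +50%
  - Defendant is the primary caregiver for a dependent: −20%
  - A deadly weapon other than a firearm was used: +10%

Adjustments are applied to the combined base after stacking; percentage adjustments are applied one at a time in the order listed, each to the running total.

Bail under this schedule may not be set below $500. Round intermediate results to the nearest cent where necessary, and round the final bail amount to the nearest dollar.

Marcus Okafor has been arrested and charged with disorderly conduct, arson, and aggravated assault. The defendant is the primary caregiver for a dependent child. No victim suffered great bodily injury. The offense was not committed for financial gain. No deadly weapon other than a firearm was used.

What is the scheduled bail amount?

Base amounts from the schedule: disorderly conduct $10,500; arson $223,000; aggravated assault $139,750.
Stacking rule: highest base plus 60% of each additional charge. Highest is arson at $223,000. Additional: $10,500 × 60% = $6,300; $139,750 × 60% = $83,850. Combined base = $223,000 + $90,150 = $313,150.
Defendant is the primary caregiver for a dependent (−20%): $313,150 × 0.8 = $250,520.
$250,520 is at or above the $500 minimum.

$250,520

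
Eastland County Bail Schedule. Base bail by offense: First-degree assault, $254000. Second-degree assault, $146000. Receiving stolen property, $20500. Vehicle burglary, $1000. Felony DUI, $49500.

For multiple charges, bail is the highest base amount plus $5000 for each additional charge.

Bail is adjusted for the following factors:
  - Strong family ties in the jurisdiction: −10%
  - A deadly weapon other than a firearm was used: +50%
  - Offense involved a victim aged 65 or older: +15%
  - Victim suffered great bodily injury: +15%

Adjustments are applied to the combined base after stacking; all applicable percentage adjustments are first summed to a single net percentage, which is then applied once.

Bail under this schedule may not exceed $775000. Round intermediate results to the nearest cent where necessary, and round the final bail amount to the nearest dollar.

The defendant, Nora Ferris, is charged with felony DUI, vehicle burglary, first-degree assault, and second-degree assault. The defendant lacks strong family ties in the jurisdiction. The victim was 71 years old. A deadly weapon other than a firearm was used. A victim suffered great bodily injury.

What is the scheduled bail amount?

Base amounts from the schedule: felony DUI $49500; vehicle burglary $1000; first-degree assault $254000; second-degree assault $146000.
Stacking rule: highest base plus $5000 per additional charge. Highest is first-degree assault at $254000; 3 additional charges → +$15000. Combined base = $269000.
Net percentage adjustment: +50% +15% +15% = +80%. $269000 × 1.8 = $484200.
$484200 is within the $775000 maximum.

$484200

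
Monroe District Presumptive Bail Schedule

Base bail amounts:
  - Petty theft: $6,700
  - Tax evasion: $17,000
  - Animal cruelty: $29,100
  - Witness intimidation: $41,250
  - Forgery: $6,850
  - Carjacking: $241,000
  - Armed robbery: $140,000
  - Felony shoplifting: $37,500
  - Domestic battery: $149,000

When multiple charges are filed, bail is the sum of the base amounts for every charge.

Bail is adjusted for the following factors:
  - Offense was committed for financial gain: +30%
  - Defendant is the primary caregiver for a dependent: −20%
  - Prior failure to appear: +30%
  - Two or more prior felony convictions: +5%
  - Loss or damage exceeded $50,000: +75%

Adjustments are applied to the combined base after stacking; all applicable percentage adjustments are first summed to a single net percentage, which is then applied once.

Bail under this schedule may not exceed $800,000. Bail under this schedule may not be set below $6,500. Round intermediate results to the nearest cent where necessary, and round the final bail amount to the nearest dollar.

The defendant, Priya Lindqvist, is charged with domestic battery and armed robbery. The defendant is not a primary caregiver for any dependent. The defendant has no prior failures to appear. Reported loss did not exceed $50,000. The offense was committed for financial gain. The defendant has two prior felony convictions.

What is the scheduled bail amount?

$390,150

Base amounts from the schedule: domestic battery $149,000; armed robbery $140,000.
Stacking rule: sum of all bases. $149,000 + $140,000 = $289,000.
Net percentage adjustment: +30% +5% = +35%. $289,000 × 1.35 = $390,150.
$390,150 is within the $800,000 maximum.
$390,150 is at or above the $6,500 minimum.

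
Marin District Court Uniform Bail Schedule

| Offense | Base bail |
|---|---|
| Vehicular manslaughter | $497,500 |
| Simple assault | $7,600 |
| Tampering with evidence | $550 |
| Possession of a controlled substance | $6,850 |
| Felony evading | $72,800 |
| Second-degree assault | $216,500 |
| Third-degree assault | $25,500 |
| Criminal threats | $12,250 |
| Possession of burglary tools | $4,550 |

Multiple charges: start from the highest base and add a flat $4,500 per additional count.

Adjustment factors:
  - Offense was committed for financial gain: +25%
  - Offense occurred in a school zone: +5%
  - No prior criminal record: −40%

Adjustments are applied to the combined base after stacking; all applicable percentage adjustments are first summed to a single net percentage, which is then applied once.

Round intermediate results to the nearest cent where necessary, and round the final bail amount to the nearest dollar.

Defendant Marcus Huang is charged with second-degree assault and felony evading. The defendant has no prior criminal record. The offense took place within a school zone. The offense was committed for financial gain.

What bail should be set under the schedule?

$198,900

Base amounts from the schedule: second-degree assault $216,500; felony evading $72,800.
Stacking rule: highest base plus $4,500 per additional charge. Highest is second-degree assault at $216,500; 1 additional charge → +$4,500. Combined base = $221,000.
Net percentage adjustment: +25% +5% −40% = −10%. $221,000 × 0.9 = $198,900.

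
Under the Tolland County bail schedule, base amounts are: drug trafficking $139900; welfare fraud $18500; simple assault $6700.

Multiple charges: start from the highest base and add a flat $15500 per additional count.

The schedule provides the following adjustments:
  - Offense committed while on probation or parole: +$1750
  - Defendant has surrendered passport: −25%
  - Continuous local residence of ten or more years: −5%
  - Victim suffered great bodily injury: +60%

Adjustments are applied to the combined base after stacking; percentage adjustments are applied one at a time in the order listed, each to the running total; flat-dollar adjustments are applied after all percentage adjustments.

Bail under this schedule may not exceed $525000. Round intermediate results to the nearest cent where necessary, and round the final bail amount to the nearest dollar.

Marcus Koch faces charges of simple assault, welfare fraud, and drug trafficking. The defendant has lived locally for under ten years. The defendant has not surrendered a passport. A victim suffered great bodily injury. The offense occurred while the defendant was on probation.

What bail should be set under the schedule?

$275190

Base amounts from the schedule: simple assault $6700; welfare fraud $18500; drug trafficking $139900.
Stacking rule: highest base plus $15500 per additional charge. Highest is drug trafficking at $139900; 2 additional charges → +$31000. Combined base = $170900.
Victim suffered great bodily injury (+60%): $170900 × 1.6 = $273440.
Offense committed while on probation or parole (+$1750 flat): $273440 + $1750 = $275190.
$275190 is within the $525000 maximum.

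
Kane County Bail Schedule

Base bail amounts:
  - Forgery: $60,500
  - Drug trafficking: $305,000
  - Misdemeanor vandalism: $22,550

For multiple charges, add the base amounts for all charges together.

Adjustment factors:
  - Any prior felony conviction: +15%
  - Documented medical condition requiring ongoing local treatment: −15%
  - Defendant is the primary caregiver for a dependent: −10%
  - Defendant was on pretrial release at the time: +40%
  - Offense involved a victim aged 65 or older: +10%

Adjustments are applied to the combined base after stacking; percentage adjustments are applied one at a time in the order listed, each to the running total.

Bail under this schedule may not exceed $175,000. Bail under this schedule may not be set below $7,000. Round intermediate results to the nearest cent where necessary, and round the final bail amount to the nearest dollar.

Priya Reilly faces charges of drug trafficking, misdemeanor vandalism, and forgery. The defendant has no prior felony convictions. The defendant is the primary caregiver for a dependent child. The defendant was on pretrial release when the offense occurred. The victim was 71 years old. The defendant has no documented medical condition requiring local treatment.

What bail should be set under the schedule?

$175,000

Base amounts from the schedule: drug trafficking $305,000; misdemeanor vandalism $22,550; forgery $60,500.
Stacking rule: sum of all bases. $305,000 + $22,550 + $60,500 = $388,050.
Defendant is the primary caregiver for a dependent (−10%): $388,050 × 0.9 = $349,245.
Defendant was on pretrial release at the time (+40%): $349,245 × 1.4 = $488,943.
Offense involved a victim aged 65 or older (+10%): $488,943 × 1.1 = $537,837.30.
Result $537,837.30 exceeds the maximum of $175,000; bail is capped at $175,000.
$175,000 is at or above the $7,000 minimum.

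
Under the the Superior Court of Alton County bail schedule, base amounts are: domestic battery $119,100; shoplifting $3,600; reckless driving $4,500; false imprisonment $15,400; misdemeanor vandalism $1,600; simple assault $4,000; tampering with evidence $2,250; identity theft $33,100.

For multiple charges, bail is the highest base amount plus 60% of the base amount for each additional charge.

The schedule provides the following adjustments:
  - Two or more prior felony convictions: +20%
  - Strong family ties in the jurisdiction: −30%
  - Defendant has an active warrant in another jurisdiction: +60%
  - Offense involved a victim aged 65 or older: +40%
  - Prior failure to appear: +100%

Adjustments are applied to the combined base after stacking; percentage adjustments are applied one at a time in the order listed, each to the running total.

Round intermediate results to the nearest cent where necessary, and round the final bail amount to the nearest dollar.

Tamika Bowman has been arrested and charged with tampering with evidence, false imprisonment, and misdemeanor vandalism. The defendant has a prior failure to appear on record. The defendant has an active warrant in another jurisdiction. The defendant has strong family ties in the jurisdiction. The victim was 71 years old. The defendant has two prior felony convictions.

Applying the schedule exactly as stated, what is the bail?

Base amounts from the schedule: tampering with evidence $2,250; false imprisonment $15,400; misdemeanor vandalism $1,600.
Stacking rule: highest base plus 60% of each additional charge. Highest is false imprisonment at $15,400. Additional: $2,250 × 60% = $1,350; $1,600 × 60% = $960. Combined base = $15,400 + $2,310 = $17,710.
Two or more prior felony convictions (+20%): $17,710 × 1.2 = $21,252.
Strong family ties in the jurisdiction (−30%): $21,252 × 0.7 = $14,876.40.
Defendant has an active warrant in another jurisdiction (+60%): $14,876.40 × 1.6 = $23,802.24.
Offense involved a victim aged 65 or older (+40%): $23,802.24 × 1.4 = $33,323.14.
Prior failure to appear (+100%): $33,323.14 × 2 = $66,646.28.
Rounded to the nearest dollar: $66,646.

$66,646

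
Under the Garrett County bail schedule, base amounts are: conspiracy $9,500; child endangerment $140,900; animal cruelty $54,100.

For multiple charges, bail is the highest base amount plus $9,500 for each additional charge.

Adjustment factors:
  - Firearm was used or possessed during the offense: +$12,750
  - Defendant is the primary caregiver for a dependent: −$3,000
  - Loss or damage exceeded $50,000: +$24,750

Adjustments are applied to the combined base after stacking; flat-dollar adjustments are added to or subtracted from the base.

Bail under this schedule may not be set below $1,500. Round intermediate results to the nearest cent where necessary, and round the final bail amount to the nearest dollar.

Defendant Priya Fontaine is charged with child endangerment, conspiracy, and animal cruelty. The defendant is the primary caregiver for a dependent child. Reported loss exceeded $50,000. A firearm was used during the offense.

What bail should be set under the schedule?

$194,400

Base amounts from the schedule: child endangerment $140,900; conspiracy $9,500; animal cruelty $54,100.
Stacking rule: highest base plus $9,500 per additional charge. Highest is child endangerment at $140,900; 2 additional charges → +$19,000. Combined base = $159,900.
Firearm was used or possessed during the offense (+$12,750 flat): $159,900 + $12,750 = $172,650.
Defendant is the primary caregiver for a dependent (−$3,000 flat): $172,650 − $3,000 = $169,650.
Loss or damage exceeded $50,000 (+$24,750 flat): $169,650 + $24,750 = $194,400.
$194,400 is at or above the $1,500 minimum.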